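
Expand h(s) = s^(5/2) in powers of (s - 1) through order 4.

[(s - 1)^0] = 1;  [(s - 1)^1] = 5/2;  [(s - 1)^2] = 15/8;  [(s - 1)^3] = 5/16;  [(s - 1)^4] = -5/128.

-5*(s - 1)^4/128 + 5*(s - 1)^3/16 + 15*(s - 1)^2/8 + 5*(s - 1)/2 + 1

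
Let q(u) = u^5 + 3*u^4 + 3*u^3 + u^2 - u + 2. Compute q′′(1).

76

From the series, [(u - 1)^2] q = 38; multiply by 2! = 2 to get 76.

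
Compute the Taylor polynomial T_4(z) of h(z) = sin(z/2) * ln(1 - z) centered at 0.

Expand each factor separately, then convolve coefficients.
h(0) = 0
h′(0) = 0
h′′(0) = -1
h′′′(0) = -3/2
h^(4)(0) = -7/2
The Taylor polynomial is Σ h^(k)(0)/k! · z^k.

-7*z^4/48 - z^3/4 - z^2/2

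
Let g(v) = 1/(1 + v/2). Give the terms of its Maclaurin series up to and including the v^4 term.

[v^0] = 1;  [v^1] = -1/2;  [v^2] = 1/4;  [v^3] = -1/8;  [v^4] = 1/16.

v^4/16 - v^3/8 + v^2/4 - v/2 + 1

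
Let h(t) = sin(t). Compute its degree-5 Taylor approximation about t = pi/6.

sqrt(3)*(t - pi/6)^5/240 + (t - pi/6)^4/48 - sqrt(3)*(t - pi/6)^3/12 - (t - pi/6)^2/4 + sqrt(3)*(t - pi/6)/2 + 1/2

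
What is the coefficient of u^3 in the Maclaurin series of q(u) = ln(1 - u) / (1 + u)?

Multiply the two series term by term and collect like powers.
q(0) = 0
q′(0) = -1
q′′(0) = 1
q′′′(0) = -5

-5/6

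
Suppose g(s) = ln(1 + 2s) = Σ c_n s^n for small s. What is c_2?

-2

g(0) = 0
g′(0) = 2
g′′(0) = -4
So c_2 = g′′(0)/2! = -2.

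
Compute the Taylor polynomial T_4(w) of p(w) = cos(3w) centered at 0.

27*w^4/8 - 9*w^2/2 + 1

[w^0] = 1;  [w^1] = 0;  [w^2] = -9/2;  [w^3] = 0;  [w^4] = 27/8.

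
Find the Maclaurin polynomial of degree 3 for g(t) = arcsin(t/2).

Differentiate repeatedly and evaluate at the center.
[t^0] = 0;  [t^1] = 1/2;  [t^2] = 0;  [t^3] = 1/48.

t^3/48 + t/2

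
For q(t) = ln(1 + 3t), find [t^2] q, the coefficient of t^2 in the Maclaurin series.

-9/2

Differentiate repeatedly and evaluate at the center.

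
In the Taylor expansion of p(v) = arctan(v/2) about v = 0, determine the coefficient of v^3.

p(0) = 0
p′(0) = 1/2
p′′(0) = 0
p′′′(0) = -1/4

-1/24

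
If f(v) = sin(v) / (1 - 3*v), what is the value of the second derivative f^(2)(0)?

Expand 1/(denominator) as a geometric series and multiply by the numerator's series.
The coefficient of v^2 in the expansion is 3, so f′′(0) = 2! * (3) = 6.

6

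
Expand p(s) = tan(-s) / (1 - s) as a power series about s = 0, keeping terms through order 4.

Multiply the two series term by term and collect like powers.
[s^0] = 0;  [s^1] = -1;  [s^2] = -1;  [s^3] = -4/3;  [s^4] = -4/3.

-4*s^4/3 - 4*s^3/3 - s^2 - s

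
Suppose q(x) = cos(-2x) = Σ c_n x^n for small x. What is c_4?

Apply the Taylor formula c_k = f^(k)(a)/k!.
q(0) = 1
q′(0) = 0
q′′(0) = -4
q′′′(0) = 0
q^(4)(0) = 16
The Taylor polynomial is Σ q^(k)(0)/k! · x^k.

2/3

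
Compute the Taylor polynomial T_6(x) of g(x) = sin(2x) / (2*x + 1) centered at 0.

-808*x^6/15 + 404*x^5/15 - 40*x^4/3 + 20*x^3/3 - 4*x^2 + 2*x

Multiply the numerator's expansion by the denominator's geometric series.
g(0) = 0
g′(0) = 2
g′′(0) = -8
g′′′(0) = 40
g^(4)(0) = -320
g^(5)(0) = 3232
g^(6)(0) = -38784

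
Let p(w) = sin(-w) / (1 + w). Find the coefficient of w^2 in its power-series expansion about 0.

1

Multiply the two series term by term and collect like powers.
[w^0] = 0;  [w^1] = -1;  [w^2] = 1.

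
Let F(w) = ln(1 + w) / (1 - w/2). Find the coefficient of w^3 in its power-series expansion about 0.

Multiply the two series term by term and collect like powers.
So c_3 = F′′′(0)/3! = 1/3.

1/3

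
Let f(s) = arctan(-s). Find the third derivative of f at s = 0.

2

The coefficient of s^3 in the expansion is 1/3, so f′′′(0) = 3! * (1/3) = 2.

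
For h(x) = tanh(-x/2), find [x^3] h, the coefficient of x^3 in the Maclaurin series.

[x^0] = 0;  [x^1] = -1/2;  [x^2] = 0;  [x^3] = 1/24.

1/24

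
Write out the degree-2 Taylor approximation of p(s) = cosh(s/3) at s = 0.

s^2/18 + 1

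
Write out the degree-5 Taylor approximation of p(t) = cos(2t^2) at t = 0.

1 - 2*t^4

Compute the successive derivatives at the expansion point and divide by k!.
p(0) = 1
p′(0) = 0
p′′(0) = 0
p′′′(0) = 0
p^(4)(0) = -48
p^(5)(0) = 0
Then c_k = p^(k)(0)/k! gives each Taylor coefficient.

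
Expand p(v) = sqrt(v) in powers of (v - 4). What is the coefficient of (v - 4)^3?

1/512

Compute the successive derivatives at the expansion point and divide by k!.
p(4) = 2
p′(4) = 1/4
p′′(4) = -1/32
p′′′(4) = 3/256
Dividing each by k! gives the coefficients c_0, ..., c_3.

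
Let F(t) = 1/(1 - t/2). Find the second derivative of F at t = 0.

1/2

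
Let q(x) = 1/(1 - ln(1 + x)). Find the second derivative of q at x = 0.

1

Substitute the inner expansion into the outer series and collect powers.
The coefficient of x^2 in the expansion is 1/2, so q′′(0) = 2! * (1/2) = 1.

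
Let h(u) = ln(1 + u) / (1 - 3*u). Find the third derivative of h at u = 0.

47

Multiply the numerator's expansion by the denominator's geometric series.
The coefficient of u^3 in the expansion is 47/6, so h′′′(0) = 3! * (47/6) = 47.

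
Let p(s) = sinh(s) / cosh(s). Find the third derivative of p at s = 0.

Write the quotient as an unknown series and match coefficients against numerator = denominator · series.
The coefficient of s^3 in the expansion is -1/3, so p′′′(0) = 3! * (-1/3) = -2.

-2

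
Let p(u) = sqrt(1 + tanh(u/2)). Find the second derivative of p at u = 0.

Plug the Maclaurin series of the inner function into that of the outer and collect terms.
From the series, [u^2] p = -1/32; multiply by 2! = 2 to get -1/16.

-1/16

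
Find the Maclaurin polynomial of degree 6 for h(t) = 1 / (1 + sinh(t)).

Write 1/(1+u) = 1 - u + u^2 - u^3 + ... and substitute the series for u.
[t^0] = 1;  [t^1] = -1;  [t^2] = 1;  [t^3] = -7/6;  [t^4] = 4/3;  [t^5] = -181/120;  [t^6] = 77/45.

77*t^6/45 - 181*t^5/120 + 4*t^4/3 - 7*t^3/6 + t^2 - t + 1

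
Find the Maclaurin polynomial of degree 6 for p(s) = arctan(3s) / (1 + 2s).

Expand each factor separately, then convolve coefficients.
p(0) = 0
p′(0) = 3
p′′(0) = -12
p′′′(0) = 18
p^(4)(0) = -144
p^(5)(0) = 7272
p^(6)(0) = -87264
The Taylor polynomial is Σ p^(k)(0)/k! · s^k.

-606*s^6/5 + 303*s^5/5 - 6*s^4 + 3*s^3 - 6*s^2 + 3*s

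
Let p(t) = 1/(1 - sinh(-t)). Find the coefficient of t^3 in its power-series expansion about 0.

-7/6

Compose series: expand the inner function first, then feed it into the outer expansion.
p(0) = 1
p′(0) = -1
p′′(0) = 2
p′′′(0) = -7
So c_3 = p′′′(0)/3! = -7/6.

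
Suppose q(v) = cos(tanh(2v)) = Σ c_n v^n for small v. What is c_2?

-2

Plug the Maclaurin series of the inner function into that of the outer and collect terms.
So c_2 = q′′(0)/2! = -2.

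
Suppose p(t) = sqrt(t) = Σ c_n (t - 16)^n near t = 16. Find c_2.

-1/512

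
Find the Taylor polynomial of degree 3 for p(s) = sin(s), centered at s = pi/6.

-sqrt(3)*(s - pi/6)^3/12 - (s - pi/6)^2/4 + sqrt(3)*(s - pi/6)/2 + 1/2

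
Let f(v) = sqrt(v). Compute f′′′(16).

The coefficient of (v - 16)^3 in the expansion is 1/16384, so f′′′(16) = 3! * (1/16384) = 3/8192.

3/8192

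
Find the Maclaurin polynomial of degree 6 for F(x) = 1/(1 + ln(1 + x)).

Plug the Maclaurin series of the inner function into that of the outer and collect terms.
F(0) = 1
F′(0) = -1
F′′(0) = 3
F′′′(0) = -14
F^(4)(0) = 88
F^(5)(0) = -694
F^(6)(0) = 6578

3289*x^6/360 - 347*x^5/60 + 11*x^4/3 - 7*x^3/3 + 3*x^2/2 - x + 1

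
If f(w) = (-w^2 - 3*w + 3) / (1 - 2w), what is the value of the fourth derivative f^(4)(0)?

Distribute the polynomial across the series and collect like powers.
The coefficient of w^4 in the expansion is 20, so f^(4)(0) = 4! * (20) = 480.

480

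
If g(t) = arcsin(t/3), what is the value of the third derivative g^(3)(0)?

1/27

The coefficient of t^3 in the expansion is 1/162, so g′′′(0) = 3! * (1/162) = 1/27.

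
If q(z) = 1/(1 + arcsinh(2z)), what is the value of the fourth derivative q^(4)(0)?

Let u equal the inner series; expand the outer function in u and truncate.
The coefficient of z^4 in the expansion is 32/3, so q^(4)(0) = 4! * (32/3) = 256.

256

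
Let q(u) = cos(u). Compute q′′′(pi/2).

1

From the series, [(u - pi/2)^3] q = 1/6; multiply by 3! = 6 to get 1.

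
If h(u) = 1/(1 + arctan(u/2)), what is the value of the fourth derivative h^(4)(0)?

Plug the Maclaurin series of the inner function into that of the outer and collect terms.
The coefficient of u^4 in the expansion is 1/48, so h^(4)(0) = 4! * (1/48) = 1/2.

1/2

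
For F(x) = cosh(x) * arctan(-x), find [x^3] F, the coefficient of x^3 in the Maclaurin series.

Write out both Maclaurin series and multiply, keeping only the needed powers.
F(0) = 0
F′(0) = -1
F′′(0) = 0
F′′′(0) = -1
So c_3 = F′′′(0)/3! = -1/6.

-1/6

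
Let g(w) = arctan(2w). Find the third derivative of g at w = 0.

-16

The coefficient of w^3 in the expansion is -8/3, so g′′′(0) = 3! * (-8/3) = -16.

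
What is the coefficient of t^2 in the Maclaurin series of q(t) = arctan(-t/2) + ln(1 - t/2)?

-1/8

Expand each term separately and add.
So c_2 = q′′(0)/2! = -1/8.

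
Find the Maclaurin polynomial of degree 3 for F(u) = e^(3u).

9*u^3/2 + 9*u^2/2 + 3*u + 1

F(0) = 1
F′(0) = 3
F′′(0) = 9
F′′′(0) = 27
Then c_k = F^(k)(0)/k! gives each Taylor coefficient.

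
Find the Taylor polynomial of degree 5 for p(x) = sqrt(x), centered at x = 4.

Differentiate repeatedly and evaluate at the center.
[(x - 4)^0] = 2;  [(x - 4)^1] = 1/4;  [(x - 4)^2] = -1/64;  [(x - 4)^3] = 1/512;  [(x - 4)^4] = -5/16384;  [(x - 4)^5] = 7/131072.

7*(x - 4)^5/131072 - 5*(x - 4)^4/16384 + (x - 4)^3/512 - (x - 4)^2/64 + (x - 4)/4 + 2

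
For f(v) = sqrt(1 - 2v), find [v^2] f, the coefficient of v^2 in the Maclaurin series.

-1/2

f(0) = 1
f′(0) = -1
f′′(0) = -1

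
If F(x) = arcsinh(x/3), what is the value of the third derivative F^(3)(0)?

The coefficient of x^3 in the expansion is -1/162, so F′′′(0) = 3! * (-1/162) = -1/27.

-1/27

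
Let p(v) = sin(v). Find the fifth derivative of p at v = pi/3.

Use the known series and substitute for the argument.
The coefficient of (v - pi/3)^5 in the expansion is 1/240, so p^(5)(pi/3) = 5! * (1/240) = 1/2.

1/2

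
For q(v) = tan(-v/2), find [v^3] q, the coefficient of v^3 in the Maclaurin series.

q(0) = 0
q′(0) = -1/2
q′′(0) = 0
q′′′(0) = -1/4
So c_3 = q′′′(0)/3! = -1/24.

-1/24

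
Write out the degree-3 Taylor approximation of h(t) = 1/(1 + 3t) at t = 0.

h(0) = 1
h′(0) = -3
h′′(0) = 18
h′′′(0) = -162

-27*t^3 + 9*t^2 - 3*t + 1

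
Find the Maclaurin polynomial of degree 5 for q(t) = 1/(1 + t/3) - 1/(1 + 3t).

59048*t^5/243 - 6560*t^4/81 + 728*t^3/27 - 80*t^2/9 + 8*t/3

Combine the two series term by term.
q(0) = 0
q′(0) = 8/3
q′′(0) = -160/9
q′′′(0) = 1456/9
q^(4)(0) = -52480/27
q^(5)(0) = 2361920/81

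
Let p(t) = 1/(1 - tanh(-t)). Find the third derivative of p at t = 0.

-4

Substitute the inner expansion into the outer series and collect powers.
The coefficient of t^3 in the expansion is -2/3, so p′′′(0) = 3! * (-2/3) = -4.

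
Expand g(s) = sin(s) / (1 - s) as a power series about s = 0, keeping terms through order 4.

5*s^4/6 + 5*s^3/6 + s^2 + s

Write out both Maclaurin series and multiply, keeping only the needed powers.
g(0) = 0
g′(0) = 1
g′′(0) = 2
g′′′(0) = 5
g^(4)(0) = 20
Dividing each by k! gives the coefficients c_0, ..., c_4.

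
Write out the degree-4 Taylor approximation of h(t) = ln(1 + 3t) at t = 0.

-81*t^4/4 + 9*t^3 - 9*t^2/2 + 3*t

[t^0] = 0;  [t^1] = 3;  [t^2] = -9/2;  [t^3] = 9;  [t^4] = -81/4.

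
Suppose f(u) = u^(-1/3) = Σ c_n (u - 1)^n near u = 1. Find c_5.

f(1) = 1
f′(1) = -1/3
f′′(1) = 4/9
f′′′(1) = -28/27
f^(4)(1) = 280/81
f^(5)(1) = -3640/243
So c_5 = f^(5)(1)/5! = -91/729.

-91/729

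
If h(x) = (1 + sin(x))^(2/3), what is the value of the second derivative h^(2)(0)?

-2/9

Let u equal the inner series; expand the outer function in u and truncate.
From the series, [x^2] h = -1/9; multiply by 2! = 2 to get -2/9.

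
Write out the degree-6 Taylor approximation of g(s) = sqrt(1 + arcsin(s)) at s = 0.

-3169*s^6/46080 + 123*s^5/1280 - 31*s^4/384 + 7*s^3/48 - s^2/8 + s/2 + 1

Substitute the inner expansion into the outer series and collect powers.
g(0) = 1
g′(0) = 1/2
g′′(0) = -1/4
g′′′(0) = 7/8
g^(4)(0) = -31/16
g^(5)(0) = 369/32
g^(6)(0) = -3169/64
Then c_k = g^(k)(0)/k! gives each Taylor coefficient.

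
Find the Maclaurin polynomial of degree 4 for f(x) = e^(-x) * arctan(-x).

Take the Cauchy product of the two expansions.
f(0) = 0
f′(0) = -1
f′′(0) = 2
f′′′(0) = -1
f^(4)(0) = -4

-x^4/6 - x^3/6 + x^2 - x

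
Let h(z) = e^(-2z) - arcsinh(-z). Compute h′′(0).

4

Add the two expansions coefficient-wise.
The coefficient of z^2 in the expansion is 2, so h′′(0) = 2! * (2) = 4.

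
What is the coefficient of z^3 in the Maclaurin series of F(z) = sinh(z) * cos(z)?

Expand each factor separately, then convolve coefficients.
[z^0] = 0;  [z^1] = 1;  [z^2] = 0;  [z^3] = -1/3.
So c_3 = F′′′(0)/3! = -1/3.

-1/3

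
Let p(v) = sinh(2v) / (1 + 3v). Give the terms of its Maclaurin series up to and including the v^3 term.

58*v^3/3 - 6*v^2 + 2*v

Expand each factor separately, then convolve coefficients.
[v^0] = 0;  [v^1] = 2;  [v^2] = -6;  [v^3] = 58/3.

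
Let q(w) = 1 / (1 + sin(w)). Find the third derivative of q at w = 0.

Write 1/(1+u) = 1 - u + u^2 - u^3 + ... and substitute the series for u.
The coefficient of w^3 in the expansion is -5/6, so q′′′(0) = 3! * (-5/6) = -5.

-5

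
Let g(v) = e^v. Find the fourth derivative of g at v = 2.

e^(2)

Use the known series and substitute for the argument.
The coefficient of (v - 2)^4 in the expansion is e^(2)/24, so g^(4)(2) = 4! * (e^(2)/24) = e^(2).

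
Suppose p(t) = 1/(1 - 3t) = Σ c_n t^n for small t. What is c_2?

9

Compute the successive derivatives at the expansion point and divide by k!.
[t^0] = 1;  [t^1] = 3;  [t^2] = 9.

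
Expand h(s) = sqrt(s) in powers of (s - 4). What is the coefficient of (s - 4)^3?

1/512

[(s - 4)^0] = 2;  [(s - 4)^1] = 1/4;  [(s - 4)^2] = -1/64;  [(s - 4)^3] = 1/512.
So c_3 = h′′′(4)/3! = 1/512.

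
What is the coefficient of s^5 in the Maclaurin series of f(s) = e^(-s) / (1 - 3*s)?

Expand 1/(denominator) as a geometric series and multiply by the numerator's series.
f(0) = 1
f′(0) = 2
f′′(0) = 13
f′′′(0) = 116
f^(4)(0) = 1393
f^(5)(0) = 20894

10447/60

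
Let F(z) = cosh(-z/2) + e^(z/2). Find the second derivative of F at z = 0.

1/2

Add the two expansions coefficient-wise.
The coefficient of z^2 in the expansion is 1/4, so F′′(0) = 2! * (1/4) = 1/2.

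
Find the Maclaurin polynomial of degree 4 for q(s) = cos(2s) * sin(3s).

-21*s^3/2 + 3*s

Multiply the two series term by term and collect like powers.
q(0) = 0
q′(0) = 3
q′′(0) = 0
q′′′(0) = -63
q^(4)(0) = 0
Then c_k = q^(k)(0)/k! gives each Taylor coefficient.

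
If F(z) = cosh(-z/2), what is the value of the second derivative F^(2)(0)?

The coefficient of z^2 in the expansion is 1/8, so F′′(0) = 2! * (1/8) = 1/4.

1/4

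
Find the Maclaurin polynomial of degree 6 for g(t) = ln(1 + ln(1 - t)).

-917*t^6/360 - 19*t^5/10 - 35*t^4/24 - 7*t^3/6 - t^2 - t

Substitute the inner expansion into the outer series and collect powers.
g(0) = 0
g′(0) = -1
g′′(0) = -2
g′′′(0) = -7
g^(4)(0) = -35
g^(5)(0) = -228
g^(6)(0) = -1834
Dividing each by k! gives the coefficients c_0, ..., c_6.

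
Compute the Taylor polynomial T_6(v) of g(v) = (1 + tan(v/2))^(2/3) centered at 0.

Plug the Maclaurin series of the inner function into that of the outer and collect terms.
[v^0] = 1;  [v^1] = 1/3;  [v^2] = -1/36;  [v^3] = 11/324;  [v^4] = -25/3888;  [v^5] = 287/58320;  [v^6] = -773/524880.

-773*v^6/524880 + 287*v^5/58320 - 25*v^4/3888 + 11*v^3/324 - v^2/36 + v/3 + 1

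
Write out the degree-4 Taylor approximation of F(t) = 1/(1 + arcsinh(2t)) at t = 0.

Compose series: expand the inner function first, then feed it into the outer expansion.

32*t^4/3 - 20*t^3/3 + 4*t^2 - 2*t + 1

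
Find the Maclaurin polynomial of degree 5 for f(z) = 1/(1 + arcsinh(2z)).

Let u equal the inner series; expand the outer function in u and truncate.

-92*z^5/5 + 32*z^4/3 - 20*z^3/3 + 4*z^2 - 2*z + 1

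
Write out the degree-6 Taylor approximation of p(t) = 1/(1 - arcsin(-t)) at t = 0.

Let u equal the inner series; expand the outer function in u and truncate.
[t^0] = 1;  [t^1] = -1;  [t^2] = 1;  [t^3] = -7/6;  [t^4] = 4/3;  [t^5] = -63/40;  [t^6] = 83/45.

83*t^6/45 - 63*t^5/40 + 4*t^4/3 - 7*t^3/6 + t^2 - t + 1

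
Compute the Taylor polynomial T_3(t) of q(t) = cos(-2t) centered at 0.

1 - 2*t^2

q(0) = 1
q′(0) = 0
q′′(0) = -4
q′′′(0) = 0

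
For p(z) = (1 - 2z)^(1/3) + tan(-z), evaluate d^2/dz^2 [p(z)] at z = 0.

-8/9

Expand each term separately and add.
From the series, [z^2] p = -4/9; multiply by 2! = 2 to get -8/9.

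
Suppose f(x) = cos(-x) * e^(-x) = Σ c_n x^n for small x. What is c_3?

1/3

Write out both Maclaurin series and multiply, keeping only the needed powers.
[x^0] = 1;  [x^1] = -1;  [x^2] = 0;  [x^3] = 1/3.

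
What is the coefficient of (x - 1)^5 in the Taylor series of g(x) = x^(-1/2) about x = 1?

g(1) = 1
g′(1) = -1/2
g′′(1) = 3/4
g′′′(1) = -15/8
g^(4)(1) = 105/16
g^(5)(1) = -945/32
The Taylor polynomial is Σ g^(k)(1)/k! · (x - 1)^k.

-63/256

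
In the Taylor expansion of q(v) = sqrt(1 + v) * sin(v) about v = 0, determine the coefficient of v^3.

-7/24

Take the Cauchy product of the two expansions.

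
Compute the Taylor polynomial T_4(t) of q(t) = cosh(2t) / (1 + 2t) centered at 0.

74*t^4/3 - 12*t^3 + 6*t^2 - 2*t + 1

Take the Cauchy product of the two expansions.
q(0) = 1
q′(0) = -2
q′′(0) = 12
q′′′(0) = -72
q^(4)(0) = 592
Then c_k = q^(k)(0)/k! gives each Taylor coefficient.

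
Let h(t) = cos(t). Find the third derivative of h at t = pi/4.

sqrt(2)/2

The coefficient of (t - pi/4)^3 in the expansion is sqrt(2)/12, so h′′′(pi/4) = 3! * (sqrt(2)/12) = sqrt(2)/2.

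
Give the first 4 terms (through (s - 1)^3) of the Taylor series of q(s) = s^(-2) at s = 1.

[(s - 1)^0] = 1;  [(s - 1)^1] = -2;  [(s - 1)^2] = 3;  [(s - 1)^3] = -4.

-4*(s - 1)^3 + 3*(s - 1)^2 - 2*(s - 1) + 1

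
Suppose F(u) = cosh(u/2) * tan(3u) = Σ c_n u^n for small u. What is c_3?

Take the Cauchy product of the two expansions.

75/8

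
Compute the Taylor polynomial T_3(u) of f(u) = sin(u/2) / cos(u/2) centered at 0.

u^3/24 + u/2

Divide the numerator series by the denominator series (power-series long division).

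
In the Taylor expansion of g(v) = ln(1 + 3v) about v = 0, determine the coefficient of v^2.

g(0) = 0
g′(0) = 3
g′′(0) = -9
The Taylor polynomial is Σ g^(k)(0)/k! · v^k.

-9/2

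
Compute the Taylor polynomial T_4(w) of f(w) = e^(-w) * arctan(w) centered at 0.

Take the Cauchy product of the two expansions.
f(0) = 0
f′(0) = 1
f′′(0) = -2
f′′′(0) = 1
f^(4)(0) = 4
Dividing each by k! gives the coefficients c_0, ..., c_4.

w^4/6 + w^3/6 - w^2 + w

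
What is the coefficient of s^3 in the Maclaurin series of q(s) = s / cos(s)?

1/2

Invert the denominator's series and multiply.
q(0) = 0
q′(0) = 1
q′′(0) = 0
q′′′(0) = 3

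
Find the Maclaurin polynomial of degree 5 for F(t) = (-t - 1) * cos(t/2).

-t^5/384 - t^4/384 + t^3/8 + t^2/8 - t - 1

Multiply each power in the prefactor through the base expansion.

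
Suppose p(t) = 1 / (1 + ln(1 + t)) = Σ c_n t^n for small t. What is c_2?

3/2

Expand as Σ (-1)^k u^k with u equal to the inner function's series.
So c_2 = p′′(0)/2! = 3/2.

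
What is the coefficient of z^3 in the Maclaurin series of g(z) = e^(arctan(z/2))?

-1/48

Let u equal the inner series; expand the outer function in u and truncate.
g(0) = 1
g′(0) = 1/2
g′′(0) = 1/4
g′′′(0) = -1/8
So c_3 = g′′′(0)/3! = -1/48.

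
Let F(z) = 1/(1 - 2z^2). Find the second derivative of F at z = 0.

4

Differentiate repeatedly and evaluate at the center.
The coefficient of z^2 in the expansion is 2, so F′′(0) = 2! * (2) = 4.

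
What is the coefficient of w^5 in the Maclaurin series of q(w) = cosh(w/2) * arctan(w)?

103/640

Write out both Maclaurin series and multiply, keeping only the needed powers.
q(0) = 0
q′(0) = 1
q′′(0) = 0
q′′′(0) = -5/4
q^(4)(0) = 0
q^(5)(0) = 309/16
So c_5 = q^(5)(0)/5! = 103/640.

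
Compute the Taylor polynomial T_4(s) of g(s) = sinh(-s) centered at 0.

-s^3/6 - s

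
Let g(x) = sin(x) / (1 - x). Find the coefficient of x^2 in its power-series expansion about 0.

Write out both Maclaurin series and multiply, keeping only the needed powers.
[x^0] = 0;  [x^1] = 1;  [x^2] = 1.
So c_2 = g′′(0)/2! = 1.

1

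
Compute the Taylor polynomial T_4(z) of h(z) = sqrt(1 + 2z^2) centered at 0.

-z^4/2 + z^2 + 1

Differentiate repeatedly and evaluate at the center.
h(0) = 1
h′(0) = 0
h′′(0) = 2
h′′′(0) = 0
h^(4)(0) = -12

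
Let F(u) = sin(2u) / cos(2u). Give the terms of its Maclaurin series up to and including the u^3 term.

8*u^3/3 + 2*u

Write the quotient as an unknown series and match coefficients against numerator = denominator · series.
F(0) = 0
F′(0) = 2
F′′(0) = 0
F′′′(0) = 16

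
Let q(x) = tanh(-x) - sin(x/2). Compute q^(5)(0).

Expand each term separately and add.
From the series, [x^5] q = -171/1280; multiply by 5! = 120 to get -513/32.

-513/32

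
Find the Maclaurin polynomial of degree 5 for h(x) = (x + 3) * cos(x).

x^5/24 + x^4/8 - x^3/2 - 3*x^2/2 + x + 3

Distribute the polynomial across the series and collect like powers.
h(0) = 3
h′(0) = 1
h′′(0) = -3
h′′′(0) = -3
h^(4)(0) = 3
h^(5)(0) = 5
The Taylor polynomial is Σ h^(k)(0)/k! · x^k.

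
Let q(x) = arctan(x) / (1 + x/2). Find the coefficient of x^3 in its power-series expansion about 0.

-1/12

Expand each factor separately, then convolve coefficients.
q(0) = 0
q′(0) = 1
q′′(0) = -1
q′′′(0) = -1/2
So c_3 = q′′′(0)/3! = -1/12.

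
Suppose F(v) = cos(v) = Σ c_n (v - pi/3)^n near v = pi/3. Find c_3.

sqrt(3)/12

F(pi/3) = 1/2
F′(pi/3) = -sqrt(3)/2
F′′(pi/3) = -1/2
F′′′(pi/3) = sqrt(3)/2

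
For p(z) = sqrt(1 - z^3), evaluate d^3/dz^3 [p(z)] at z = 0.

The coefficient of z^3 in the expansion is -1/2, so p′′′(0) = 3! * (-1/2) = -3.

-3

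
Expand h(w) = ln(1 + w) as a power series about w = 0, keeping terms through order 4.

-w^4/4 + w^3/3 - w^2/2 + w

[w^0] = 0;  [w^1] = 1;  [w^2] = -1/2;  [w^3] = 1/3;  [w^4] = -1/4.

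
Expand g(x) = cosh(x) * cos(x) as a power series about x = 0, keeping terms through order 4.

Take the Cauchy product of the two expansions.
g(0) = 1
g′(0) = 0
g′′(0) = 0
g′′′(0) = 0
g^(4)(0) = -4
The Taylor polynomial is Σ g^(k)(0)/k! · x^k.

1 - x^4/6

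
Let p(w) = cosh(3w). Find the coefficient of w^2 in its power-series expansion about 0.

9/2

p(0) = 1
p′(0) = 0
p′′(0) = 9
Dividing each by k! gives the coefficients c_0, ..., c_2.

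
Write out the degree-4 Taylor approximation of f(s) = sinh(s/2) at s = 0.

s^3/48 + s/2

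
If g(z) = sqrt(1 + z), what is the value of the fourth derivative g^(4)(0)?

From the series, [z^4] g = -5/128; multiply by 4! = 24 to get -15/16.

-15/16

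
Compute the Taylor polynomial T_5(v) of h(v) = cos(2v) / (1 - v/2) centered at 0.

Write out both Maclaurin series and multiply, keeping only the needed powers.
h(0) = 1
h′(0) = 1/2
h′′(0) = -7/2
h′′′(0) = -21/4
h^(4)(0) = 11/2
h^(5)(0) = 55/4
Then c_k = h^(k)(0)/k! gives each Taylor coefficient.

11*v^5/96 + 11*v^4/48 - 7*v^3/8 - 7*v^2/4 + v/2 + 1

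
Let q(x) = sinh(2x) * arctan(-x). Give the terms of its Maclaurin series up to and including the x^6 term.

Take the Cauchy product of the two expansions.
q(0) = 0
q′(0) = 0
q′′(0) = -4
q′′′(0) = 0
q^(4)(0) = -16
q^(5)(0) = 0
q^(6)(0) = -160

-2*x^6/9 - 2*x^4/3 - 2*x^2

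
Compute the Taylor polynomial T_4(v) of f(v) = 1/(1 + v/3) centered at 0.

v^4/81 - v^3/27 + v^2/9 - v/3 + 1

Compute the successive derivatives at the expansion point and divide by k!.
[v^0] = 1;  [v^1] = -1/3;  [v^2] = 1/9;  [v^3] = -1/27;  [v^4] = 1/81.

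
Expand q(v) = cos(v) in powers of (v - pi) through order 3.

q(pi) = -1
q′(pi) = 0
q′′(pi) = 1
q′′′(pi) = 0
The Taylor polynomial is Σ q^(k)(pi)/k! · (v - pi)^k.

(v - pi)^2/2 - 1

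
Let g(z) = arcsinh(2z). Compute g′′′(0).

-8

Differentiate repeatedly and evaluate at the center.
The coefficient of z^3 in the expansion is -4/3, so g′′′(0) = 3! * (-4/3) = -8.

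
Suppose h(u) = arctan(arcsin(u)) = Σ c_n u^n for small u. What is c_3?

Compose series: expand the inner function first, then feed it into the outer expansion.
h(0) = 0
h′(0) = 1
h′′(0) = 0
h′′′(0) = -1
So c_3 = h′′′(0)/3! = -1/6.

-1/6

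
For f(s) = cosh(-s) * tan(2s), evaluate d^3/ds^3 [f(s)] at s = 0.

22

Write out both Maclaurin series and multiply, keeping only the needed powers.
The coefficient of s^3 in the expansion is 11/3, so f′′′(0) = 3! * (11/3) = 22.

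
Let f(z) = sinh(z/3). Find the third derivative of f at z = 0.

1/27

The coefficient of z^3 in the expansion is 1/162, so f′′′(0) = 3! * (1/162) = 1/27.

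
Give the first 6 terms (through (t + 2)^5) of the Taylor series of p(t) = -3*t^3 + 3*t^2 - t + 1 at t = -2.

Use the known series and substitute for the argument.
[(t + 2)^0] = 39;  [(t + 2)^1] = -49;  [(t + 2)^2] = 21;  [(t + 2)^3] = -3;  [(t + 2)^4] = 0;  [(t + 2)^5] = 0.

-3*(t + 2)^3 + 21*(t + 2)^2 - 49*(t + 2) + 39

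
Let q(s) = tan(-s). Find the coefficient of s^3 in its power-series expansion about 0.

-1/3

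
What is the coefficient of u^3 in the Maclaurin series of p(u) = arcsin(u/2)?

Apply the Taylor formula c_k = f^(k)(a)/k!.
[u^0] = 0;  [u^1] = 1/2;  [u^2] = 0;  [u^3] = 1/48.
So c_3 = p′′′(0)/3! = 1/48.

1/48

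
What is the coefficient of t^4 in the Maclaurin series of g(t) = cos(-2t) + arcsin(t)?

2/3

Add the two expansions coefficient-wise.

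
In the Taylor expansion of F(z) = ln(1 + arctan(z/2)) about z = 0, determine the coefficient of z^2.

-1/8

Compose series: expand the inner function first, then feed it into the outer expansion.
So c_2 = F′′(0)/2! = -1/8.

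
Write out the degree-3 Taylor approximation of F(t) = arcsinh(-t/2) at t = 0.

t^3/48 - t/2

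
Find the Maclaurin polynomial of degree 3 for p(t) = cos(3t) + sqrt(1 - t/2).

Add the two expansions coefficient-wise.
p(0) = 2
p′(0) = -1/4
p′′(0) = -145/16
p′′′(0) = -3/64

-t^3/128 - 145*t^2/32 - t/4 + 2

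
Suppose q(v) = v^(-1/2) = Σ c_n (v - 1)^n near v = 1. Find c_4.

35/128

q(1) = 1
q′(1) = -1/2
q′′(1) = 3/4
q′′′(1) = -15/8
q^(4)(1) = 105/16
Then c_k = q^(k)(1)/k! gives each Taylor coefficient.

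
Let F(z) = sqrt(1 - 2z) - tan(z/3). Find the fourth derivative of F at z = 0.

-15

Combine the two series term by term.
The coefficient of z^4 in the expansion is -5/8, so F^(4)(0) = 4! * (-5/8) = -15.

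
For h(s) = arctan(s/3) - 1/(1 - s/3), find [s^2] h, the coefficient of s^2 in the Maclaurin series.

Add the two expansions coefficient-wise.
h(0) = -1
h′(0) = 0
h′′(0) = -2/9
Dividing each by k! gives the coefficients c_0, ..., c_2.

-1/9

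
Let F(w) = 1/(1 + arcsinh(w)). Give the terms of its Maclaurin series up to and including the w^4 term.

Plug the Maclaurin series of the inner function into that of the outer and collect terms.

2*w^4/3 - 5*w^3/6 + w^2 - w + 1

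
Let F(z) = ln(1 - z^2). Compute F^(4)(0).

-12

From the series, [z^4] F = -1/2; multiply by 4! = 24 to get -12.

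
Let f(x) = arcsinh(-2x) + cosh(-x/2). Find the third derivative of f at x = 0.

Combine the two series term by term.
The coefficient of x^3 in the expansion is 4/3, so f′′′(0) = 3! * (4/3) = 8.

8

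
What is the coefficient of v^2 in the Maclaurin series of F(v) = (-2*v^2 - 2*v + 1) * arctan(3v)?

Shift and add copies of the series according to the polynomial's terms.
F(0) = 0
F′(0) = 3
F′′(0) = -12
So c_2 = F′′(0)/2! = -6.

-6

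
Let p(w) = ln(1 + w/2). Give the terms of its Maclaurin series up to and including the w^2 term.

Use the known series and substitute for the argument.

-w^2/8 + w/2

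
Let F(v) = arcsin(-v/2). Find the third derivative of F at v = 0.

Compute the successive derivatives at the expansion point and divide by k!.
The coefficient of v^3 in the expansion is -1/48, so F′′′(0) = 3! * (-1/48) = -1/8.

-1/8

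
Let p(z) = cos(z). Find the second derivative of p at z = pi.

From the series, [(z - pi)^2] p = 1/2; multiply by 2! = 2 to get 1.

1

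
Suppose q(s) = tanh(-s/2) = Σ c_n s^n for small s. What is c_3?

1/24

q(0) = 0
q′(0) = -1/2
q′′(0) = 0
q′′′(0) = 1/4
So c_3 = q′′′(0)/3! = 1/24.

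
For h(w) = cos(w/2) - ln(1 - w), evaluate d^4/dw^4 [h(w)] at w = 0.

97/16

Add the two expansions coefficient-wise.
From the series, [w^4] h = 97/384; multiply by 4! = 24 to get 97/16.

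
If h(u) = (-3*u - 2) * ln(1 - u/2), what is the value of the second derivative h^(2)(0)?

Distribute the polynomial across the series and collect like powers.
The coefficient of u^2 in the expansion is 7/4, so h′′(0) = 2! * (7/4) = 7/2.

7/2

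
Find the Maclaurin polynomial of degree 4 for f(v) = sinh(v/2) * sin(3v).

Write out both Maclaurin series and multiply, keeping only the needed powers.
f(0) = 0
f′(0) = 0
f′′(0) = 3
f′′′(0) = 0
f^(4)(0) = -105/2

-35*v^4/16 + 3*v^2/2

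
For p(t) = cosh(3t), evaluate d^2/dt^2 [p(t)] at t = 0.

Use the known series and substitute for the argument.
The coefficient of t^2 in the expansion is 9/2, so p′′(0) = 2! * (9/2) = 9.

9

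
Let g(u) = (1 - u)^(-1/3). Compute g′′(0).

4/9

The coefficient of u^2 in the expansion is 2/9, so g′′(0) = 2! * (2/9) = 4/9.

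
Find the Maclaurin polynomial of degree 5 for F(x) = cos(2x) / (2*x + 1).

Expand 1/(denominator) as a geometric series and multiply by the numerator's series.
F(0) = 1
F′(0) = -2
F′′(0) = 4
F′′′(0) = -24
F^(4)(0) = 208
F^(5)(0) = -2080
Dividing each by k! gives the coefficients c_0, ..., c_5.

-52*x^5/3 + 26*x^4/3 - 4*x^3 + 2*x^2 - 2*x + 1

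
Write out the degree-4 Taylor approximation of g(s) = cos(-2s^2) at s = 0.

Compute the successive derivatives at the expansion point and divide by k!.
g(0) = 1
g′(0) = 0
g′′(0) = 0
g′′′(0) = 0
g^(4)(0) = -48

1 - 2*s^4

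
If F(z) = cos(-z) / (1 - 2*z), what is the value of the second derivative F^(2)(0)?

7

Use 1/(1 - r) = Σ r^k on the denominator, then take the Cauchy product.
The coefficient of z^2 in the expansion is 7/2, so F′′(0) = 2! * (7/2) = 7.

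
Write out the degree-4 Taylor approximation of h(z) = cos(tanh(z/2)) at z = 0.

3*z^4/128 - z^2/8 + 1

Plug the Maclaurin series of the inner function into that of the outer and collect terms.
h(0) = 1
h′(0) = 0
h′′(0) = -1/4
h′′′(0) = 0
h^(4)(0) = 9/16
Dividing each by k! gives the coefficients c_0, ..., c_4.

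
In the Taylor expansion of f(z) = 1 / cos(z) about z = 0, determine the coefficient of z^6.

Write the quotient as an unknown series and match coefficients against numerator = denominator · series.

61/720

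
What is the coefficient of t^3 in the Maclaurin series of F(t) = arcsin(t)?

c_3 = F′′′(0)/3! = 1/6.

1/6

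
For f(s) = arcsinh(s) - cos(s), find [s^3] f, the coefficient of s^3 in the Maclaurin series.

Expand each term separately and add.
f(0) = -1
f′(0) = 1
f′′(0) = 1
f′′′(0) = -1

-1/6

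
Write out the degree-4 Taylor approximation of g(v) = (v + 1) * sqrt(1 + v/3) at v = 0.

19*v^4/10368 - 5*v^3/432 + 11*v^2/72 + 7*v/6 + 1

Multiply each power in the prefactor through the base expansion.
[v^0] = 1;  [v^1] = 7/6;  [v^2] = 11/72;  [v^3] = -5/432;  [v^4] = 19/10368.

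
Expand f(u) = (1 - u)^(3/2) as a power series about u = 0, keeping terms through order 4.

f(0) = 1
f′(0) = -3/2
f′′(0) = 3/4
f′′′(0) = 3/8
f^(4)(0) = 9/16
The Taylor polynomial is Σ f^(k)(0)/k! · u^k.

3*u^4/128 + u^3/16 + 3*u^2/8 - 3*u/2 + 1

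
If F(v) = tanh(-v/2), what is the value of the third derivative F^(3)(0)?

The coefficient of v^3 in the expansion is 1/24, so F′′′(0) = 3! * (1/24) = 1/4.

1/4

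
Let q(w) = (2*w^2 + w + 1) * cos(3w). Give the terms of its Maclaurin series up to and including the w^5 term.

Shift and add copies of the series according to the polynomial's terms.
q(0) = 1
q′(0) = 1
q′′(0) = -5
q′′′(0) = -27
q^(4)(0) = -135
q^(5)(0) = 405
Dividing each by k! gives the coefficients c_0, ..., c_5.

27*w^5/8 - 45*w^4/8 - 9*w^3/2 - 5*w^2/2 + w + 1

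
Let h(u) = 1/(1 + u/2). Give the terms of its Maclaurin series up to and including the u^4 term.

u^4/16 - u^3/8 + u^2/4 - u/2 + 1

h(0) = 1
h′(0) = -1/2
h′′(0) = 1/2
h′′′(0) = -3/4
h^(4)(0) = 3/2
The Taylor polynomial is Σ h^(k)(0)/k! · u^k.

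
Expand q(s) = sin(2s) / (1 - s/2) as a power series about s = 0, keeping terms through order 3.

Multiply the two series term by term and collect like powers.
q(0) = 0
q′(0) = 2
q′′(0) = 2
q′′′(0) = -5

-5*s^3/6 + s^2 + 2*s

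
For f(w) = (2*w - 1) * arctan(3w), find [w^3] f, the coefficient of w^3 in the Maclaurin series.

Multiply each power in the prefactor through the base expansion.

9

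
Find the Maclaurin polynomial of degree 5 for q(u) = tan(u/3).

Use the known series and substitute for the argument.
q(0) = 0
q′(0) = 1/3
q′′(0) = 0
q′′′(0) = 2/27
q^(4)(0) = 0
q^(5)(0) = 16/243
Then c_k = q^(k)(0)/k! gives each Taylor coefficient.

2*u^5/3645 + u^3/81 + u/3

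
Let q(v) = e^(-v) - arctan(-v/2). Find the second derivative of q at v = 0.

1

Combine the two series term by term.
The coefficient of v^2 in the expansion is 1/2, so q′′(0) = 2! * (1/2) = 1.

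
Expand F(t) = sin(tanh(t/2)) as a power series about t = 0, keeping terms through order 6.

Plug the Maclaurin series of the inner function into that of the outer and collect terms.
F(0) = 0
F′(0) = 1/2
F′′(0) = 0
F′′′(0) = -3/8
F^(4)(0) = 0
F^(5)(0) = 37/32
F^(6)(0) = 0
The Taylor polynomial is Σ F^(k)(0)/k! · t^k.

37*t^5/3840 - t^3/16 + t/2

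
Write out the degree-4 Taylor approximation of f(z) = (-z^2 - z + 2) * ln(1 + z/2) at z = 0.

5*z^4/96 - 7*z^3/24 - 3*z^2/4 + z

Multiply each power in the prefactor through the base expansion.
f(0) = 0
f′(0) = 1
f′′(0) = -3/2
f′′′(0) = -7/4
f^(4)(0) = 5/4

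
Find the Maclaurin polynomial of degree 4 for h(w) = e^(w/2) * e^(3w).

2401*w^4/384 + 343*w^3/48 + 49*w^2/8 + 7*w/2 + 1

Multiply the two series term by term and collect like powers.
h(0) = 1
h′(0) = 7/2
h′′(0) = 49/4
h′′′(0) = 343/8
h^(4)(0) = 2401/16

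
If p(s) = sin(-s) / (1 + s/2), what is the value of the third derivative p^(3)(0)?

-1/2

Expand each factor separately, then convolve coefficients.
From the series, [s^3] p = -1/12; multiply by 3! = 6 to get -1/2.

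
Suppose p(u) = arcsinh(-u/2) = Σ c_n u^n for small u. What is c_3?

Apply the Taylor formula c_k = f^(k)(a)/k!.

1/48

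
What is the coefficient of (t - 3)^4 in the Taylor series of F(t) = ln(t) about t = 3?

F(3) = ln(3)
F′(3) = 1/3
F′′(3) = -1/9
F′′′(3) = 2/27
F^(4)(3) = -2/27

-1/324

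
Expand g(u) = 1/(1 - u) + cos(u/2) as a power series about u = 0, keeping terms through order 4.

385*u^4/384 + u^3 + 7*u^2/8 + u + 2

Expand each term separately and add.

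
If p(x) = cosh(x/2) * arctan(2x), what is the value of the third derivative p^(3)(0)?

-29/2

Expand each factor separately, then convolve coefficients.
The coefficient of x^3 in the expansion is -29/12, so p′′′(0) = 3! * (-29/12) = -29/2.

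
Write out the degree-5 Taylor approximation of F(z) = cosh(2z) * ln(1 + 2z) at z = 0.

196*z^5/15 - 8*z^4 + 20*z^3/3 - 2*z^2 + 2*z

Expand each factor separately, then convolve coefficients.
F(0) = 0
F′(0) = 2
F′′(0) = -4
F′′′(0) = 40
F^(4)(0) = -192
F^(5)(0) = 1568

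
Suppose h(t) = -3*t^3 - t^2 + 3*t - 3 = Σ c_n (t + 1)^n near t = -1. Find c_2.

8

h(-1) = -4
h′(-1) = -4
h′′(-1) = 16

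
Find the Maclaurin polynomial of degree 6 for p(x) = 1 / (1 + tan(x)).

Use the geometric series for the reciprocal, then substitute.
[x^0] = 1;  [x^1] = -1;  [x^2] = 1;  [x^3] = -4/3;  [x^4] = 5/3;  [x^5] = -32/15;  [x^6] = 122/45.

122*x^6/45 - 32*x^5/15 + 5*x^4/3 - 4*x^3/3 + x^2 - x + 1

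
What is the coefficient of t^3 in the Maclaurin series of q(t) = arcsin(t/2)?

q(0) = 0
q′(0) = 1/2
q′′(0) = 0
q′′′(0) = 1/8
Dividing each by k! gives the coefficients c_0, ..., c_3.

1/48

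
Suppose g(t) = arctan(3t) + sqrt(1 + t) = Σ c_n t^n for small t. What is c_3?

Combine the two series term by term.
g(0) = 1
g′(0) = 7/2
g′′(0) = -1/4
g′′′(0) = -429/8
So c_3 = g′′′(0)/3! = -143/16.

-143/16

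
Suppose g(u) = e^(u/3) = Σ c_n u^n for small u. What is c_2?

g(0) = 1
g′(0) = 1/3
g′′(0) = 1/9
So c_2 = g′′(0)/2! = 1/18.

1/18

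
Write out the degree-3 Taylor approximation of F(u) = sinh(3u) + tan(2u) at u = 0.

43*u^3/6 + 5*u

Add the two expansions coefficient-wise.
F(0) = 0
F′(0) = 5
F′′(0) = 0
F′′′(0) = 43
Dividing each by k! gives the coefficients c_0, ..., c_3.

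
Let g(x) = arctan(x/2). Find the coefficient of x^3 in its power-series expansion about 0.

-1/24

Apply the Taylor formula c_k = f^(k)(a)/k!.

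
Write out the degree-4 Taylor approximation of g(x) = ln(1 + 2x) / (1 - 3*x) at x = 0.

40*x^4 + 44*x^3/3 + 4*x^2 + 2*x

Expand 1/(denominator) as a geometric series and multiply by the numerator's series.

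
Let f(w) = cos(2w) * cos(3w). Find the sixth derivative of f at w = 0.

-7813

Take the Cauchy product of the two expansions.
The coefficient of w^6 in the expansion is -7813/720, so f^(6)(0) = 6! * (-7813/720) = -7813.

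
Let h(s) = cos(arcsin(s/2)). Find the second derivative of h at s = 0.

Compose series: expand the inner function first, then feed it into the outer expansion.
From the series, [s^2] h = -1/8; multiply by 2! = 2 to get -1/4.

-1/4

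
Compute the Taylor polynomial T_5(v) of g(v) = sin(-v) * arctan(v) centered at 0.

v^4/2 - v^2

Write out both Maclaurin series and multiply, keeping only the needed powers.
g(0) = 0
g′(0) = 0
g′′(0) = -2
g′′′(0) = 0
g^(4)(0) = 12
g^(5)(0) = 0
Then c_k = g^(k)(0)/k! gives each Taylor coefficient.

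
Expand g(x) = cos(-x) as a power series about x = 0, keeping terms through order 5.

g(0) = 1
g′(0) = 0
g′′(0) = -1
g′′′(0) = 0
g^(4)(0) = 1
g^(5)(0) = 0

x^4/24 - x^2/2 + 1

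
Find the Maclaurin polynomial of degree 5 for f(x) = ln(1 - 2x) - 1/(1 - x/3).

-7781*x^5/1215 - 325*x^4/81 - 73*x^3/27 - 19*x^2/9 - 7*x/3 - 1

Combine the two series term by term.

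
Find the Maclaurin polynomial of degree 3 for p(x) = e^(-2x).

Apply the Taylor formula c_k = f^(k)(a)/k!.

-4*x^3/3 + 2*x^2 - 2*x + 1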